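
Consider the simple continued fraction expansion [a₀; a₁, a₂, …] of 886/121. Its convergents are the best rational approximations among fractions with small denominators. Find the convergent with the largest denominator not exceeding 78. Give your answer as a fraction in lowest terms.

227/31

a_0 = 7: 7/1  (≤ bound)
a_1 = 3: 22/3  (≤ bound)
a_2 = 9: 205/28  (≤ bound)
a_3 = 1: 227/31  (≤ bound)
a_4 = 3: 886/121  (> 78, stop)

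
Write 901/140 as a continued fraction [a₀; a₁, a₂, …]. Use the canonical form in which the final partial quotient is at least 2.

901 ÷ 140 → quotient 6, remainder 61
140 ÷ 61 → quotient 2, remainder 18
61 ÷ 18 → quotient 3, remainder 7
18 ÷ 7 → quotient 2, remainder 4
7 ÷ 4 → quotient 1, remainder 3
4 ÷ 3 → quotient 1, remainder 1
3 ÷ 1 → quotient 3, remainder 0

[6; 2, 3, 2, 1, 1, 3]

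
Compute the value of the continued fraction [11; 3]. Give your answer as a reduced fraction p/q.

34/3

Build up convergents one term at a time:
a_0 = 11: 11/1
a_1 = 3: 34/3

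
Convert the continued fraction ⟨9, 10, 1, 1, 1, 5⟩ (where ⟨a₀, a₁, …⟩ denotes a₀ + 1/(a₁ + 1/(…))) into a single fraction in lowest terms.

Starting at the tail and folding back:
Start with 5.
1 + 1/(5/1) = 1 + 1/5 = 6/5
1 + 1/(6/5) = 1 + 5/6 = 11/6
1 + 1/(11/6) = 1 + 6/11 = 17/11
10 + 1/(17/11) = 10 + 11/17 = 181/17
9 + 1/(181/17) = 9 + 17/181 = 1646/181

1646/181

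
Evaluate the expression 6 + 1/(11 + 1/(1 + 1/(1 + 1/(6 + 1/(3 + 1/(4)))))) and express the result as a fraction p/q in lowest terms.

a_0 = 6: 6/1
a_1 = 11: 67/11
a_2 = 1: 73/12
a_3 = 1: 140/23
a_4 = 6: 913/150
a_5 = 3: 2879/473
a_6 = 4: 12429/2042

12429/2042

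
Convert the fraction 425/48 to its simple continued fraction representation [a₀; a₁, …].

425 = 8·48 + 41, so a_0 = 8
48 = 1·41 + 7, so a_1 = 1
41 = 5·7 + 6, so a_2 = 5
7 = 1·6 + 1, so a_3 = 1
6 = 6·1 + 0, so a_4 = 6

[8; 1, 5, 1, 6]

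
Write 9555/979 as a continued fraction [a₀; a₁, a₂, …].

[9; 1, 3, 6, 39]

9555 ÷ 979 → quotient 9, remainder 744
979 ÷ 744 → quotient 1, remainder 235
744 ÷ 235 → quotient 3, remainder 39
235 ÷ 39 → quotient 6, remainder 1
39 ÷ 1 → quotient 39, remainder 0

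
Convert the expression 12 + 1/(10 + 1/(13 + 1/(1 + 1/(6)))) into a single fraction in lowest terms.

11821/977

Work from the innermost term outward:
Start with 6.
1 + 1/(6/1) = 1 + 1/6 = 7/6
13 + 1/(7/6) = 13 + 6/7 = 97/7
10 + 1/(97/7) = 10 + 7/97 = 977/97
12 + 1/(977/97) = 12 + 97/977 = 11821/977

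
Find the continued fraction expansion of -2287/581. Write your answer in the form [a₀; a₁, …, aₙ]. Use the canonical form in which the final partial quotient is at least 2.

[-4; 15, 1, 2, 2, 1, 3]

-2287 ÷ 581 → quotient -4, remainder 37
581 ÷ 37 → quotient 15, remainder 26
37 ÷ 26 → quotient 1, remainder 11
26 ÷ 11 → quotient 2, remainder 4
11 ÷ 4 → quotient 2, remainder 3
4 ÷ 3 → quotient 1, remainder 1
3 ÷ 1 → quotient 3, remainder 0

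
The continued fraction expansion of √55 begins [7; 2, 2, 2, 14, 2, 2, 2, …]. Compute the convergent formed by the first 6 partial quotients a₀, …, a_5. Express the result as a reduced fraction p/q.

Start with 2.
14 + 1/(2/1) = 14 + 1/2 = 29/2
2 + 1/(29/2) = 2 + 2/29 = 60/29
2 + 1/(60/29) = 2 + 29/60 = 149/60
2 + 1/(149/60) = 2 + 60/149 = 358/149
7 + 1/(358/149) = 7 + 149/358 = 2655/358

2655/358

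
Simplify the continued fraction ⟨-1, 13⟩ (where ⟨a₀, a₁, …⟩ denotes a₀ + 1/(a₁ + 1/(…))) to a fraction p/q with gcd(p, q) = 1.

-12/13

a_0 = -1: -1/1
a_1 = 13: -12/13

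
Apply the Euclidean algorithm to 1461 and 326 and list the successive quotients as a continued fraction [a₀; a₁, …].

[4; 2, 13, 12]

1461 ÷ 326 → quotient 4, remainder 157
326 ÷ 157 → quotient 2, remainder 12
157 ÷ 12 → quotient 13, remainder 1
12 ÷ 1 → quotient 12, remainder 0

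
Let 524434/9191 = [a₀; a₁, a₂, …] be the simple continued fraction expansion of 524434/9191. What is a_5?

2

524434 ÷ 9191 → quotient 57, remainder 547
9191 ÷ 547 → quotient 16, remainder 439
547 ÷ 439 → quotient 1, remainder 108
439 ÷ 108 → quotient 4, remainder 7
108 ÷ 7 → quotient 15, remainder 3
7 ÷ 3 → quotient 2, remainder 1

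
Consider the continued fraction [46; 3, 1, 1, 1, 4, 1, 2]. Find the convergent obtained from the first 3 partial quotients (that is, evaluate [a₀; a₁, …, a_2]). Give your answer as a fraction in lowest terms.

185/4

a_0 = 46: 46/1
a_1 = 3: 139/3
a_2 = 1: 185/4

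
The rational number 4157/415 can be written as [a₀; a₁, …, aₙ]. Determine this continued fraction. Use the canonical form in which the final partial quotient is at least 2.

[10; 59, 3, 2]

4157 ÷ 415 → quotient 10, remainder 7
415 ÷ 7 → quotient 59, remainder 2
7 ÷ 2 → quotient 3, remainder 1
2 ÷ 1 → quotient 2, remainder 0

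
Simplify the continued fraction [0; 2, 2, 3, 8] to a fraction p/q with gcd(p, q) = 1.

58/141

Work from the innermost term outward:
Start with 8.
3 + 1/(8/1) = 3 + 1/8 = 25/8
2 + 1/(25/8) = 2 + 8/25 = 58/25
2 + 1/(58/25) = 2 + 25/58 = 141/58
0 + 1/(141/58) = 0 + 58/141 = 58/141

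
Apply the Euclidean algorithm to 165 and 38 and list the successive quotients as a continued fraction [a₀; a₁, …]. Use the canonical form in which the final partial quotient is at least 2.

Apply division with remainder until the remainder is 0:
⌊165/38⌋ = 4, remainder 13
⌊38/13⌋ = 2, remainder 12
⌊13/12⌋ = 1, remainder 1
⌊12/1⌋ = 12, remainder 0

[4; 2, 1, 12]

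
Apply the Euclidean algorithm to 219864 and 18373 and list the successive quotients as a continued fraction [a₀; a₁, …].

⌊219864/18373⌋ = 11, remainder 17761
⌊18373/17761⌋ = 1, remainder 612
⌊17761/612⌋ = 29, remainder 13
⌊612/13⌋ = 47, remainder 1
⌊13/1⌋ = 13, remainder 0

[11; 1, 29, 47, 13]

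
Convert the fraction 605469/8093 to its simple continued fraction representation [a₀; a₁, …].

605469 = 74·8093 + 6587, so a_0 = 74
8093 = 1·6587 + 1506, so a_1 = 1
6587 = 4·1506 + 563, so a_2 = 4
1506 = 2·563 + 380, so a_3 = 2
563 = 1·380 + 183, so a_4 = 1
380 = 2·183 + 14, so a_5 = 2
183 = 13·14 + 1, so a_6 = 13
14 = 14·1 + 0, so a_7 = 14

[74; 1, 4, 2, 1, 2, 13, 14]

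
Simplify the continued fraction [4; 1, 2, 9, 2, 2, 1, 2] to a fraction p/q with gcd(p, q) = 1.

2601/556

Start with 2.
1 + 1/(2/1) = 1 + 1/2 = 3/2
2 + 1/(3/2) = 2 + 2/3 = 8/3
2 + 1/(8/3) = 2 + 3/8 = 19/8
9 + 1/(19/8) = 9 + 8/19 = 179/19
2 + 1/(179/19) = 2 + 19/179 = 377/179
1 + 1/(377/179) = 1 + 179/377 = 556/377
4 + 1/(556/377) = 4 + 377/556 = 2601/556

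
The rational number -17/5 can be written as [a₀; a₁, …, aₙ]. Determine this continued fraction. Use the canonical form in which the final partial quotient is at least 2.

[-4; 1, 1, 2]

-17 ÷ 5 → quotient -4, remainder 3
5 ÷ 3 → quotient 1, remainder 2
3 ÷ 2 → quotient 1, remainder 1
2 ÷ 1 → quotient 2, remainder 0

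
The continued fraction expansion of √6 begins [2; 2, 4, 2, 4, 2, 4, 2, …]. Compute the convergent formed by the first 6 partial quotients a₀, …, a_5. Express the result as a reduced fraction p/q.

Start with 2.
4 + 1/(2/1) = 4 + 1/2 = 9/2
2 + 1/(9/2) = 2 + 2/9 = 20/9
4 + 1/(20/9) = 4 + 9/20 = 89/20
2 + 1/(89/20) = 2 + 20/89 = 198/89
2 + 1/(198/89) = 2 + 89/198 = 485/198

485/198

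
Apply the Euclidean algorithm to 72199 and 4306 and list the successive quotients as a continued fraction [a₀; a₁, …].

[16; 1, 3, 3, 2, 2, 3, 17]

Apply division with remainder until the remainder is 0:
⌊72199/4306⌋ = 16, remainder 3303
⌊4306/3303⌋ = 1, remainder 1003
⌊3303/1003⌋ = 3, remainder 294
⌊1003/294⌋ = 3, remainder 121
⌊294/121⌋ = 2, remainder 52
⌊121/52⌋ = 2, remainder 17
⌊52/17⌋ = 3, remainder 1
⌊17/1⌋ = 17, remainder 0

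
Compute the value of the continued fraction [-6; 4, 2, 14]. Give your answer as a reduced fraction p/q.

Compute successive convergents:
a_0 = -6: -6/1
a_1 = 4: -23/4
a_2 = 2: -52/9
a_3 = 14: -751/130

-751/130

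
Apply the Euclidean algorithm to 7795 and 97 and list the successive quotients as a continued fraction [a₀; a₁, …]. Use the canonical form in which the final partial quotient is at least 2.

[80; 2, 1, 3, 2, 1, 2]

7795 = 80·97 + 35, so a_0 = 80
97 = 2·35 + 27, so a_1 = 2
35 = 1·27 + 8, so a_2 = 1
27 = 3·8 + 3, so a_3 = 3
8 = 2·3 + 2, so a_4 = 2
3 = 1·2 + 1, so a_5 = 1
2 = 2·1 + 0, so a_6 = 2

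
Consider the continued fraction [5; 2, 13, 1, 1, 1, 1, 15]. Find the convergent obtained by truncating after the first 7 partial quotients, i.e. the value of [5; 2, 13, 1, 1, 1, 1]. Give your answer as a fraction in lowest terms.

Collapse the nested fraction from the inside out:
Start with 1.
1 + 1/(1/1) = 1 + 1/1 = 2/1
1 + 1/(2/1) = 1 + 1/2 = 3/2
1 + 1/(3/2) = 1 + 2/3 = 5/3
13 + 1/(5/3) = 13 + 3/5 = 68/5
2 + 1/(68/5) = 2 + 5/68 = 141/68
5 + 1/(141/68) = 5 + 68/141 = 773/141

773/141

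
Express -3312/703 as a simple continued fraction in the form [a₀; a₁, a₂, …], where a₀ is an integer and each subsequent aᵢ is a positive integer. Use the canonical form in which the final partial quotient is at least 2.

Repeatedly divide and take the remainder:
⌊-3312/703⌋ = -5, remainder 203
⌊703/203⌋ = 3, remainder 94
⌊203/94⌋ = 2, remainder 15
⌊94/15⌋ = 6, remainder 4
⌊15/4⌋ = 3, remainder 3
⌊4/3⌋ = 1, remainder 1
⌊3/1⌋ = 3, remainder 0

[-5; 3, 2, 6, 3, 1, 3]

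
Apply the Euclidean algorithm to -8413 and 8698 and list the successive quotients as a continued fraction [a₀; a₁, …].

-8413 ÷ 8698 → quotient -1, remainder 285
8698 ÷ 285 → quotient 30, remainder 148
285 ÷ 148 → quotient 1, remainder 137
148 ÷ 137 → quotient 1, remainder 11
137 ÷ 11 → quotient 12, remainder 5
11 ÷ 5 → quotient 2, remainder 1
5 ÷ 1 → quotient 5, remainder 0

[-1; 30, 1, 1, 12, 2, 5]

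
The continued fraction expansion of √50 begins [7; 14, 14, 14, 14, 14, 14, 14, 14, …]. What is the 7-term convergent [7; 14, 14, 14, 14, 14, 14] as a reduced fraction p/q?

54608393/7722793

Compute successive convergents:
a_0 = 7: 7/1
a_1 = 14: 99/14
a_2 = 14: 1393/197
a_3 = 14: 19601/2772
a_4 = 14: 275807/39005
a_5 = 14: 3880899/548842
a_6 = 14: 54608393/7722793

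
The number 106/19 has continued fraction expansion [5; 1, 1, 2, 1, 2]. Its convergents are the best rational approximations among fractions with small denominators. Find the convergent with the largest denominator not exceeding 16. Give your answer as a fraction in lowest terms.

List convergents until the denominator exceeds the bound:
a_0 = 5: 5/1  (≤ bound)
a_1 = 1: 6/1  (≤ bound)
a_2 = 1: 11/2  (≤ bound)
a_3 = 2: 28/5  (≤ bound)
a_4 = 1: 39/7  (≤ bound)
a_5 = 2: 106/19  (> 16, stop)

39/7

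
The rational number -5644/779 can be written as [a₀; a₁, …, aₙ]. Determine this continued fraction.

-5644 ÷ 779 → quotient -8, remainder 588
779 ÷ 588 → quotient 1, remainder 191
588 ÷ 191 → quotient 3, remainder 15
191 ÷ 15 → quotient 12, remainder 11
15 ÷ 11 → quotient 1, remainder 4
11 ÷ 4 → quotient 2, remainder 3
4 ÷ 3 → quotient 1, remainder 1
3 ÷ 1 → quotient 3, remainder 0

[-8; 1, 3, 12, 1, 2, 1, 3]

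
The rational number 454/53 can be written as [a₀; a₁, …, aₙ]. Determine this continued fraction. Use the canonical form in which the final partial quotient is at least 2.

Run the Euclidean algorithm, recording each quotient:
454 = 8·53 + 30, so a_0 = 8
53 = 1·30 + 23, so a_1 = 1
30 = 1·23 + 7, so a_2 = 1
23 = 3·7 + 2, so a_3 = 3
7 = 3·2 + 1, so a_4 = 3
2 = 2·1 + 0, so a_5 = 2

[8; 1, 1, 3, 3, 2]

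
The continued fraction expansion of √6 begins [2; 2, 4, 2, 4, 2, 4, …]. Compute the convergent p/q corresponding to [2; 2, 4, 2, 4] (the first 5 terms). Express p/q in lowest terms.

a_0 = 2: 2/1
a_1 = 2: 5/2
a_2 = 4: 22/9
a_3 = 2: 49/20
a_4 = 4: 218/89

218/89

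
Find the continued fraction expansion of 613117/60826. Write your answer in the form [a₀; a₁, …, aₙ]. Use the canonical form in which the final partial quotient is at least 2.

⌊613117/60826⌋ = 10, remainder 4857
⌊60826/4857⌋ = 12, remainder 2542
⌊4857/2542⌋ = 1, remainder 2315
⌊2542/2315⌋ = 1, remainder 227
⌊2315/227⌋ = 10, remainder 45
⌊227/45⌋ = 5, remainder 2
⌊45/2⌋ = 22, remainder 1
⌊2/1⌋ = 2, remainder 0

[10; 12, 1, 1, 10, 5, 22, 2]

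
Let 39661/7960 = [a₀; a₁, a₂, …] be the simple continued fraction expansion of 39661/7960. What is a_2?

56

39661 ÷ 7960 → quotient 4, remainder 7821
7960 ÷ 7821 → quotient 1, remainder 139
7821 ÷ 139 → quotient 56, remainder 37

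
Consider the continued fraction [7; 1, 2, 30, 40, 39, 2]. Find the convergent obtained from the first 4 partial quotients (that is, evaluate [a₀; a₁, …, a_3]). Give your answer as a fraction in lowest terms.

698/91

Start with 30.
2 + 1/(30/1) = 2 + 1/30 = 61/30
1 + 1/(61/30) = 1 + 30/61 = 91/61
7 + 1/(91/61) = 7 + 61/91 = 698/91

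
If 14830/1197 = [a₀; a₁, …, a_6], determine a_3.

1

14830 = 12·1197 + 466, so a_0 = 12
1197 = 2·466 + 265, so a_1 = 2
466 = 1·265 + 201, so a_2 = 1
265 = 1·201 + 64, so a_3 = 1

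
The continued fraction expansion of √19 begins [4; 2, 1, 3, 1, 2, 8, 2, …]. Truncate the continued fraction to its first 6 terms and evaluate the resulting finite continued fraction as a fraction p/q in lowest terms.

a_0 = 4: 4/1
a_1 = 2: 9/2
a_2 = 1: 13/3
a_3 = 3: 48/11
a_4 = 1: 61/14
a_5 = 2: 170/39

170/39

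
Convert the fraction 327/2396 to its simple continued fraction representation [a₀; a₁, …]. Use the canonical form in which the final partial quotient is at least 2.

[0; 7, 3, 17, 1, 5]

327 ÷ 2396 → quotient 0, remainder 327
2396 ÷ 327 → quotient 7, remainder 107
327 ÷ 107 → quotient 3, remainder 6
107 ÷ 6 → quotient 17, remainder 5
6 ÷ 5 → quotient 1, remainder 1
5 ÷ 1 → quotient 5, remainder 0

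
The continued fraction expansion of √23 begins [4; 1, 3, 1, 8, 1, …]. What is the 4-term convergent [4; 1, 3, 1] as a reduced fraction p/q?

a_0 = 4: 4/1
a_1 = 1: 5/1
a_2 = 3: 19/4
a_3 = 1: 24/5

24/5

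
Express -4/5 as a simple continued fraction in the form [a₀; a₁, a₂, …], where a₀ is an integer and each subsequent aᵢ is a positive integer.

-4 = -1·5 + 1, so a_0 = -1
5 = 5·1 + 0, so a_1 = 5

[-1; 5]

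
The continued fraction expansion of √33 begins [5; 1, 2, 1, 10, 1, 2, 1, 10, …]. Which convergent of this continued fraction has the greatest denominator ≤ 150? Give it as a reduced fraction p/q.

787/137

a_0 = 5: 5/1  (≤ bound)
a_1 = 1: 6/1  (≤ bound)
a_2 = 2: 17/3  (≤ bound)
a_3 = 1: 23/4  (≤ bound)
a_4 = 10: 247/43  (≤ bound)
a_5 = 1: 270/47  (≤ bound)
a_6 = 2: 787/137  (≤ bound)
a_7 = 1: 1057/184  (> 150, stop)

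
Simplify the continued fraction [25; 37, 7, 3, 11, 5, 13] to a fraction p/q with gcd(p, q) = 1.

Work from the innermost term outward:
Start with 13.
5 + 1/(13/1) = 5 + 1/13 = 66/13
11 + 1/(66/13) = 11 + 13/66 = 739/66
3 + 1/(739/66) = 3 + 66/739 = 2283/739
7 + 1/(2283/739) = 7 + 739/2283 = 16720/2283
37 + 1/(16720/2283) = 37 + 2283/16720 = 620923/16720
25 + 1/(620923/16720) = 25 + 16720/620923 = 15539795/620923

15539795/620923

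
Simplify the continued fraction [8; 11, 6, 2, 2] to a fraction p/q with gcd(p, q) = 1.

2888/357

Start with 2.
2 + 1/(2/1) = 2 + 1/2 = 5/2
6 + 1/(5/2) = 6 + 2/5 = 32/5
11 + 1/(32/5) = 11 + 5/32 = 357/32
8 + 1/(357/32) = 8 + 32/357 = 2888/357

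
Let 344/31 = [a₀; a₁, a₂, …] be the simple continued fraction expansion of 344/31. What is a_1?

10

344 = 11·31 + 3, so a_0 = 11
31 = 10·3 + 1, so a_1 = 10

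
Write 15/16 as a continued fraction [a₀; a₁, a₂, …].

[0; 1, 15]

Apply division with remainder until the remainder is 0:
15 ÷ 16 → quotient 0, remainder 15
16 ÷ 15 → quotient 1, remainder 1
15 ÷ 1 → quotient 15, remainder 0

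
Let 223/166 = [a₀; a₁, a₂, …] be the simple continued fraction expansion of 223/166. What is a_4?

2

Repeatedly divide and take the remainder:
⌊223/166⌋ = 1, remainder 57
⌊166/57⌋ = 2, remainder 52
⌊57/52⌋ = 1, remainder 5
⌊52/5⌋ = 10, remainder 2
⌊5/2⌋ = 2, remainder 1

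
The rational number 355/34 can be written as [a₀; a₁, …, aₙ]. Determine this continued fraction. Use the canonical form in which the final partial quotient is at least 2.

355 ÷ 34 → quotient 10, remainder 15
34 ÷ 15 → quotient 2, remainder 4
15 ÷ 4 → quotient 3, remainder 3
4 ÷ 3 → quotient 1, remainder 1
3 ÷ 1 → quotient 3, remainder 0

[10; 2, 3, 1, 3]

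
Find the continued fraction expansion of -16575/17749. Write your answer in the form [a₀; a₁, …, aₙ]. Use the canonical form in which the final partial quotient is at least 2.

[-1; 15, 8, 2, 4, 7, 2]

Run the Euclidean algorithm, recording each quotient:
-16575 = -1·17749 + 1174, so a_0 = -1
17749 = 15·1174 + 139, so a_1 = 15
1174 = 8·139 + 62, so a_2 = 8
139 = 2·62 + 15, so a_3 = 2
62 = 4·15 + 2, so a_4 = 4
15 = 7·2 + 1, so a_5 = 7
2 = 2·1 + 0, so a_6 = 2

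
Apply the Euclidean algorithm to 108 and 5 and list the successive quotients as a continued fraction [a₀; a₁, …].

[21; 1, 1, 2]

Run the Euclidean algorithm, recording each quotient:
108 ÷ 5 → quotient 21, remainder 3
5 ÷ 3 → quotient 1, remainder 2
3 ÷ 2 → quotient 1, remainder 1
2 ÷ 1 → quotient 2, remainder 0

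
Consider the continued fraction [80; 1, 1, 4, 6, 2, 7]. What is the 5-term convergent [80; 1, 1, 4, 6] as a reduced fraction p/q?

4511/56

a_0 = 80: 80/1
a_1 = 1: 81/1
a_2 = 1: 161/2
a_3 = 4: 725/9
a_4 = 6: 4511/56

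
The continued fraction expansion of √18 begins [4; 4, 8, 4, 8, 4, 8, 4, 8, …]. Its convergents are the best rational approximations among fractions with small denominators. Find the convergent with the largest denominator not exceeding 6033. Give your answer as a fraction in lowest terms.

List convergents until the denominator exceeds the bound:
a_0 = 4: 4/1  (≤ bound)
a_1 = 4: 17/4  (≤ bound)
a_2 = 8: 140/33  (≤ bound)
a_3 = 4: 577/136  (≤ bound)
a_4 = 8: 4756/1121  (≤ bound)
a_5 = 4: 19601/4620  (≤ bound)
a_6 = 8: 161564/38081  (> 6033, stop)

19601/4620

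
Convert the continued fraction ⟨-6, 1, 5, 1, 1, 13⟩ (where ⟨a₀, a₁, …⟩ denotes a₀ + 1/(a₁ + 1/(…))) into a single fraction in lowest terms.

-907/176

Start with 13.
1 + 1/(13/1) = 1 + 1/13 = 14/13
1 + 1/(14/13) = 1 + 13/14 = 27/14
5 + 1/(27/14) = 5 + 14/27 = 149/27
1 + 1/(149/27) = 1 + 27/149 = 176/149
-6 + 1/(176/149) = -6 + 149/176 = -907/176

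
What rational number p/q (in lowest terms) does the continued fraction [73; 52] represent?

3797/52

a_0 = 73: 73/1
a_1 = 52: 3797/52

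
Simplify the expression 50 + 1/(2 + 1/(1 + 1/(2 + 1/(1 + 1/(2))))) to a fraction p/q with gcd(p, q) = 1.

Start with 2.
1 + 1/(2/1) = 1 + 1/2 = 3/2
2 + 1/(3/2) = 2 + 2/3 = 8/3
1 + 1/(8/3) = 1 + 3/8 = 11/8
2 + 1/(11/8) = 2 + 8/11 = 30/11
50 + 1/(30/11) = 50 + 11/30 = 1511/30

1511/30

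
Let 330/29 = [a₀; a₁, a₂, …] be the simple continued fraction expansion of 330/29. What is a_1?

2

Run the Euclidean algorithm, recording each quotient:
330 ÷ 29 → quotient 11, remainder 11
29 ÷ 11 → quotient 2, remainder 7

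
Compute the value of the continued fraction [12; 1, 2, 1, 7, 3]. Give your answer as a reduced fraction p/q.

a_0 = 12: 12/1
a_1 = 1: 13/1
a_2 = 2: 38/3
a_3 = 1: 51/4
a_4 = 7: 395/31
a_5 = 3: 1236/97

1236/97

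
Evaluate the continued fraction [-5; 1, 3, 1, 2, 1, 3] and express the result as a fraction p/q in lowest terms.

Build up convergents one term at a time:
a_0 = -5: -5/1
a_1 = 1: -4/1
a_2 = 3: -17/4
a_3 = 1: -21/5
a_4 = 2: -59/14
a_5 = 1: -80/19
a_6 = 3: -299/71

-299/71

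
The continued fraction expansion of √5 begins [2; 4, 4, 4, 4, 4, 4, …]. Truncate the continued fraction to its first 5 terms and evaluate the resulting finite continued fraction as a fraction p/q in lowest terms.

a_0 = 2: 2/1
a_1 = 4: 9/4
a_2 = 4: 38/17
a_3 = 4: 161/72
a_4 = 4: 682/305

682/305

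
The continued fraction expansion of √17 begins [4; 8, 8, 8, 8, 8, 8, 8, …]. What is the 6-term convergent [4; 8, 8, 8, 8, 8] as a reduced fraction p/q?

143649/34840

a_0 = 4: 4/1
a_1 = 8: 33/8
a_2 = 8: 268/65
a_3 = 8: 2177/528
a_4 = 8: 17684/4289
a_5 = 8: 143649/34840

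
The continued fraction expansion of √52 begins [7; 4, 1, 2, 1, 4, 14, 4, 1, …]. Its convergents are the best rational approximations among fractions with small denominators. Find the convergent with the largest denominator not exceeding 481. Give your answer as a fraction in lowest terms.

649/90

a_0 = 7: 7/1  (≤ bound)
a_1 = 4: 29/4  (≤ bound)
a_2 = 1: 36/5  (≤ bound)
a_3 = 2: 101/14  (≤ bound)
a_4 = 1: 137/19  (≤ bound)
a_5 = 4: 649/90  (≤ bound)
a_6 = 14: 9223/1279  (> 481, stop)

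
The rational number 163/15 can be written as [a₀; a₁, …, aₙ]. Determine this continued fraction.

[10; 1, 6, 2]

163 ÷ 15 → quotient 10, remainder 13
15 ÷ 13 → quotient 1, remainder 2
13 ÷ 2 → quotient 6, remainder 1
2 ÷ 1 → quotient 2, remainder 0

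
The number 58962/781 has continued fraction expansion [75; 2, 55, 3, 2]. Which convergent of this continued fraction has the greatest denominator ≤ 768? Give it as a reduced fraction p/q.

a_0 = 75: 75/1  (≤ bound)
a_1 = 2: 151/2  (≤ bound)
a_2 = 55: 8380/111  (≤ bound)
a_3 = 3: 25291/335  (≤ bound)
a_4 = 2: 58962/781  (> 768, stop)

25291/335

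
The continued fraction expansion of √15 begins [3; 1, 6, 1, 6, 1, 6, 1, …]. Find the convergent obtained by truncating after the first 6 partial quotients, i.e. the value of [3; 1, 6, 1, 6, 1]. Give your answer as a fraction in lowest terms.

Build up convergents one term at a time:
a_0 = 3: 3/1
a_1 = 1: 4/1
a_2 = 6: 27/7
a_3 = 1: 31/8
a_4 = 6: 213/55
a_5 = 1: 244/63

244/63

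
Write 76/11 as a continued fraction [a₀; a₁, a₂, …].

[6; 1, 10]

76 = 6·11 + 10, so a_0 = 6
11 = 1·10 + 1, so a_1 = 1
10 = 10·1 + 0, so a_2 = 10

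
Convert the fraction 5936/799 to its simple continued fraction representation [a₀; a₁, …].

5936 = 7·799 + 343, so a_0 = 7
799 = 2·343 + 113, so a_1 = 2
343 = 3·113 + 4, so a_2 = 3
113 = 28·4 + 1, so a_3 = 28
4 = 4·1 + 0, so a_4 = 4

[7; 2, 3, 28, 4]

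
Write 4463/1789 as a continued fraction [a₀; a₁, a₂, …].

4463 = 2·1789 + 885, so a_0 = 2
1789 = 2·885 + 19, so a_1 = 2
885 = 46·19 + 11, so a_2 = 46
19 = 1·11 + 8, so a_3 = 1
11 = 1·8 + 3, so a_4 = 1
8 = 2·3 + 2, so a_5 = 2
3 = 1·2 + 1, so a_6 = 1
2 = 2·1 + 0, so a_7 = 2

[2; 2, 46, 1, 1, 2, 1, 2]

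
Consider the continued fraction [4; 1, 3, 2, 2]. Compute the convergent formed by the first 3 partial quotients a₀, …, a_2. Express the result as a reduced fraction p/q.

19/4

a_0 = 4: 4/1
a_1 = 1: 5/1
a_2 = 3: 19/4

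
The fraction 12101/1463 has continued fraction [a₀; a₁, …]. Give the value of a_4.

5

Run the Euclidean algorithm, recording each quotient:
12101 = 8·1463 + 397, so a_0 = 8
1463 = 3·397 + 272, so a_1 = 3
397 = 1·272 + 125, so a_2 = 1
272 = 2·125 + 22, so a_3 = 2
125 = 5·22 + 15, so a_4 = 5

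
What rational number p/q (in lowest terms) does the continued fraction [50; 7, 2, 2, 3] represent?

Starting at the tail and folding back:
Start with 3.
2 + 1/(3/1) = 2 + 1/3 = 7/3
2 + 1/(7/3) = 2 + 3/7 = 17/7
7 + 1/(17/7) = 7 + 7/17 = 126/17
50 + 1/(126/17) = 50 + 17/126 = 6317/126

6317/126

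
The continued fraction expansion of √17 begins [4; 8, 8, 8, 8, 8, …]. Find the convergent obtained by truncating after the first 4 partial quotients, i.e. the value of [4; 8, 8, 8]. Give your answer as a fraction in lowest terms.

Start with 8.
8 + 1/(8/1) = 8 + 1/8 = 65/8
8 + 1/(65/8) = 8 + 8/65 = 528/65
4 + 1/(528/65) = 4 + 65/528 = 2177/528

2177/528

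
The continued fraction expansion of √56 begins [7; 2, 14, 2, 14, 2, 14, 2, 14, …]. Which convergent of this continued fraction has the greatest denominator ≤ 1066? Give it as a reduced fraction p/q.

6503/869

List convergents until the denominator exceeds the bound:
a_0 = 7: 7/1  (≤ bound)
a_1 = 2: 15/2  (≤ bound)
a_2 = 14: 217/29  (≤ bound)
a_3 = 2: 449/60  (≤ bound)
a_4 = 14: 6503/869  (≤ bound)
a_5 = 2: 13455/1798  (> 1066, stop)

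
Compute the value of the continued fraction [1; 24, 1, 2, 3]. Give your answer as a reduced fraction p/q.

Compute successive convergents:
a_0 = 1: 1/1
a_1 = 24: 25/24
a_2 = 1: 26/25
a_3 = 2: 77/74
a_4 = 3: 257/247

257/247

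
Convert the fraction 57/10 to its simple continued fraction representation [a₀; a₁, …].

[5; 1, 2, 3]

Run the Euclidean algorithm, recording each quotient:
57 ÷ 10 → quotient 5, remainder 7
10 ÷ 7 → quotient 1, remainder 3
7 ÷ 3 → quotient 2, remainder 1
3 ÷ 1 → quotient 3, remainder 0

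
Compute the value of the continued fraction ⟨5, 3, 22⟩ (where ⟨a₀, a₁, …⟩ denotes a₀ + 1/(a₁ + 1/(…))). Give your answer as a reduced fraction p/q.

357/67

Start with 22.
3 + 1/(22/1) = 3 + 1/22 = 67/22
5 + 1/(67/22) = 5 + 22/67 = 357/67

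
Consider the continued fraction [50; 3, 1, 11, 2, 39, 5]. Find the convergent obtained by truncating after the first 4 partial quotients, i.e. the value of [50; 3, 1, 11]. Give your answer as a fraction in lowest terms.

2362/47

Build up convergents one term at a time:
a_0 = 50: 50/1
a_1 = 3: 151/3
a_2 = 1: 201/4
a_3 = 11: 2362/47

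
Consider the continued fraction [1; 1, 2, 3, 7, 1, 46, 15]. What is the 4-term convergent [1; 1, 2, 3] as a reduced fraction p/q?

a_0 = 1: 1/1
a_1 = 1: 2/1
a_2 = 2: 5/3
a_3 = 3: 17/10

17/10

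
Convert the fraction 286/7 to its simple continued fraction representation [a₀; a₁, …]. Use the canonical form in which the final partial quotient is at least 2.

286 = 40·7 + 6, so a_0 = 40
7 = 1·6 + 1, so a_1 = 1
6 = 6·1 + 0, so a_2 = 6

[40; 1, 6]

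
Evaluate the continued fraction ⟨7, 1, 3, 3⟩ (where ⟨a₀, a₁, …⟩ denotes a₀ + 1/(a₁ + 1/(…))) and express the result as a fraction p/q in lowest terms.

101/13

Collapse the nested fraction from the inside out:
Start with 3.
3 + 1/(3/1) = 3 + 1/3 = 10/3
1 + 1/(10/3) = 1 + 3/10 = 13/10
7 + 1/(13/10) = 7 + 10/13 = 101/13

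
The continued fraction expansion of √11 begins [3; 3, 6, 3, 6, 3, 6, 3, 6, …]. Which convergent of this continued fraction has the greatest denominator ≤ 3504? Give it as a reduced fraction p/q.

3970/1197

List convergents until the denominator exceeds the bound:
a_0 = 3: 3/1  (≤ bound)
a_1 = 3: 10/3  (≤ bound)
a_2 = 6: 63/19  (≤ bound)
a_3 = 3: 199/60  (≤ bound)
a_4 = 6: 1257/379  (≤ bound)
a_5 = 3: 3970/1197  (≤ bound)
a_6 = 6: 25077/7561  (> 3504, stop)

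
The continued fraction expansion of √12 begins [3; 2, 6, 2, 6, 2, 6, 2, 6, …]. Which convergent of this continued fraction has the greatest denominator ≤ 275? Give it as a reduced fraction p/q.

627/181

List convergents until the denominator exceeds the bound:
a_0 = 3: 3/1  (≤ bound)
a_1 = 2: 7/2  (≤ bound)
a_2 = 6: 45/13  (≤ bound)
a_3 = 2: 97/28  (≤ bound)
a_4 = 6: 627/181  (≤ bound)
a_5 = 2: 1351/390  (> 275, stop)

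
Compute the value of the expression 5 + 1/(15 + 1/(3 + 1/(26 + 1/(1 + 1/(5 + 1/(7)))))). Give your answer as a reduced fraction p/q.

a_0 = 5: 5/1
a_1 = 15: 76/15
a_2 = 3: 233/46
a_3 = 26: 6134/1211
a_4 = 1: 6367/1257
a_5 = 5: 37969/7496
a_6 = 7: 272150/53729

272150/53729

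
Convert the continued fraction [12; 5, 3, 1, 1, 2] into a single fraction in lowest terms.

1158/95

Start with 2.
1 + 1/(2/1) = 1 + 1/2 = 3/2
1 + 1/(3/2) = 1 + 2/3 = 5/3
3 + 1/(5/3) = 3 + 3/5 = 18/5
5 + 1/(18/5) = 5 + 5/18 = 95/18
12 + 1/(95/18) = 12 + 18/95 = 1158/95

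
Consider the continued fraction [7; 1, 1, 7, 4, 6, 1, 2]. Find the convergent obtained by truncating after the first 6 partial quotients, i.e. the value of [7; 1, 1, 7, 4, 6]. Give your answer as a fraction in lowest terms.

2915/387

Collapse the nested fraction from the inside out:
Start with 6.
4 + 1/(6/1) = 4 + 1/6 = 25/6
7 + 1/(25/6) = 7 + 6/25 = 181/25
1 + 1/(181/25) = 1 + 25/181 = 206/181
1 + 1/(206/181) = 1 + 181/206 = 387/206
7 + 1/(387/206) = 7 + 206/387 = 2915/387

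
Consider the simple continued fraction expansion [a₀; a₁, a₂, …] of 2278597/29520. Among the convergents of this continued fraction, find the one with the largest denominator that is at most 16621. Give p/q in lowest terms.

List convergents until the denominator exceeds the bound:
a_0 = 77: 77/1  (≤ bound)
a_1 = 5: 386/5  (≤ bound)
a_2 = 3: 1235/16  (≤ bound)
a_3 = 4: 5326/69  (≤ bound)
a_4 = 1: 6561/85  (≤ bound)
a_5 = 13: 90619/1174  (≤ bound)
a_6 = 12: 1093989/14173  (≤ bound)
a_7 = 2: 2278597/29520  (> 16621, stop)

1093989/14173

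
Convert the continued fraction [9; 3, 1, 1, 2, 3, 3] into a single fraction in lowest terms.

a_0 = 9: 9/1
a_1 = 3: 28/3
a_2 = 1: 37/4
a_3 = 1: 65/7
a_4 = 2: 167/18
a_5 = 3: 566/61
a_6 = 3: 1865/201

1865/201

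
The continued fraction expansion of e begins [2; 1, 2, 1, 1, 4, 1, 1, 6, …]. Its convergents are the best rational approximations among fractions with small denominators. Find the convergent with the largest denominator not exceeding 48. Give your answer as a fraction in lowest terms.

a_0 = 2: 2/1  (≤ bound)
a_1 = 1: 3/1  (≤ bound)
a_2 = 2: 8/3  (≤ bound)
a_3 = 1: 11/4  (≤ bound)
a_4 = 1: 19/7  (≤ bound)
a_5 = 4: 87/32  (≤ bound)
a_6 = 1: 106/39  (≤ bound)
a_7 = 1: 193/71  (> 48, stop)

106/39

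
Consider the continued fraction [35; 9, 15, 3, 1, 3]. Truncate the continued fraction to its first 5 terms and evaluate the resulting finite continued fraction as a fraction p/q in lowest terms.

19416/553

Start with 1.
3 + 1/(1/1) = 3 + 1/1 = 4/1
15 + 1/(4/1) = 15 + 1/4 = 61/4
9 + 1/(61/4) = 9 + 4/61 = 553/61
35 + 1/(553/61) = 35 + 61/553 = 19416/553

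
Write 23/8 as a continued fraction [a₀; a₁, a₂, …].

23 = 2·8 + 7, so a_0 = 2
8 = 1·7 + 1, so a_1 = 1
7 = 7·1 + 0, so a_2 = 7

[2; 1, 7]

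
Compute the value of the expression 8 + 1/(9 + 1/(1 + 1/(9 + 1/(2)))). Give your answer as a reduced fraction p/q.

a_0 = 8: 8/1
a_1 = 9: 73/9
a_2 = 1: 81/10
a_3 = 9: 802/99
a_4 = 2: 1685/208

1685/208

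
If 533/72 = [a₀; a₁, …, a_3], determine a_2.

Repeatedly divide and take the remainder:
⌊533/72⌋ = 7, remainder 29
⌊72/29⌋ = 2, remainder 14
⌊29/14⌋ = 2, remainder 1

2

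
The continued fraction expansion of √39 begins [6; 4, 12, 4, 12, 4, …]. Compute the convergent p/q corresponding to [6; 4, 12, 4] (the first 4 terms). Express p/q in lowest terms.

Compute successive convergents:
a_0 = 6: 6/1
a_1 = 4: 25/4
a_2 = 12: 306/49
a_3 = 4: 1249/200

1249/200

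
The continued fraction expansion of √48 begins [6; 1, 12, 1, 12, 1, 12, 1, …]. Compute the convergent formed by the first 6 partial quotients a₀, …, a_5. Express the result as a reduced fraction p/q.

1351/195

a_0 = 6: 6/1
a_1 = 1: 7/1
a_2 = 12: 90/13
a_3 = 1: 97/14
a_4 = 12: 1254/181
a_5 = 1: 1351/195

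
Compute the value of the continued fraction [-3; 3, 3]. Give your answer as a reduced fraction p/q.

-27/10

Collapse the nested fraction from the inside out:
Start with 3.
3 + 1/(3/1) = 3 + 1/3 = 10/3
-3 + 1/(10/3) = -3 + 3/10 = -27/10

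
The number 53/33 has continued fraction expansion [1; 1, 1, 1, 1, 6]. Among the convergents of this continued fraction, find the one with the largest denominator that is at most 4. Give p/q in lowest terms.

5/3

List convergents until the denominator exceeds the bound:
a_0 = 1: 1/1  (≤ bound)
a_1 = 1: 2/1  (≤ bound)
a_2 = 1: 3/2  (≤ bound)
a_3 = 1: 5/3  (≤ bound)
a_4 = 1: 8/5  (> 4, stop)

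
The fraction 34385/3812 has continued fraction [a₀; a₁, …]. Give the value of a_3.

1

34385 = 9·3812 + 77, so a_0 = 9
3812 = 49·77 + 39, so a_1 = 49
77 = 1·39 + 38, so a_2 = 1
39 = 1·38 + 1, so a_3 = 1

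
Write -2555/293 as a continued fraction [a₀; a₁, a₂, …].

[-9; 3, 1, 1, 2, 1, 11]

-2555 ÷ 293 → quotient -9, remainder 82
293 ÷ 82 → quotient 3, remainder 47
82 ÷ 47 → quotient 1, remainder 35
47 ÷ 35 → quotient 1, remainder 12
35 ÷ 12 → quotient 2, remainder 11
12 ÷ 11 → quotient 1, remainder 1
11 ÷ 1 → quotient 11, remainder 0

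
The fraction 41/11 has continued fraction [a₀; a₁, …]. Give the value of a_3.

1

41 ÷ 11 → quotient 3, remainder 8
11 ÷ 8 → quotient 1, remainder 3
8 ÷ 3 → quotient 2, remainder 2
3 ÷ 2 → quotient 1, remainder 1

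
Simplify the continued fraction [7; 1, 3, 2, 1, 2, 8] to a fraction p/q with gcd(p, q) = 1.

Work from the innermost term outward:
Start with 8.
2 + 1/(8/1) = 2 + 1/8 = 17/8
1 + 1/(17/8) = 1 + 8/17 = 25/17
2 + 1/(25/17) = 2 + 17/25 = 67/25
3 + 1/(67/25) = 3 + 25/67 = 226/67
1 + 1/(226/67) = 1 + 67/226 = 293/226
7 + 1/(293/226) = 7 + 226/293 = 2277/293

2277/293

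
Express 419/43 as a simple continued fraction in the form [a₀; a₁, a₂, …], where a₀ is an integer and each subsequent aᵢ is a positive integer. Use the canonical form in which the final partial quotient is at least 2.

419 ÷ 43 → quotient 9, remainder 32
43 ÷ 32 → quotient 1, remainder 11
32 ÷ 11 → quotient 2, remainder 10
11 ÷ 10 → quotient 1, remainder 1
10 ÷ 1 → quotient 10, remainder 0

[9; 1, 2, 1, 10]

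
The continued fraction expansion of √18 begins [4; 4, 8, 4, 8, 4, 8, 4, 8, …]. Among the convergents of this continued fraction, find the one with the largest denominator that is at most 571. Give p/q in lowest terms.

a_0 = 4: 4/1  (≤ bound)
a_1 = 4: 17/4  (≤ bound)
a_2 = 8: 140/33  (≤ bound)
a_3 = 4: 577/136  (≤ bound)
a_4 = 8: 4756/1121  (> 571, stop)

577/136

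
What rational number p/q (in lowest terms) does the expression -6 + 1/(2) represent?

-11/2

a_0 = -6: -6/1
a_1 = 2: -11/2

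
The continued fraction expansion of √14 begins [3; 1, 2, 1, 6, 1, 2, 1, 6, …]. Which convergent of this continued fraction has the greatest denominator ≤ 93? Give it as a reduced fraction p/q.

333/89

List convergents until the denominator exceeds the bound:
a_0 = 3: 3/1  (≤ bound)
a_1 = 1: 4/1  (≤ bound)
a_2 = 2: 11/3  (≤ bound)
a_3 = 1: 15/4  (≤ bound)
a_4 = 6: 101/27  (≤ bound)
a_5 = 1: 116/31  (≤ bound)
a_6 = 2: 333/89  (≤ bound)
a_7 = 1: 449/120  (> 93, stop)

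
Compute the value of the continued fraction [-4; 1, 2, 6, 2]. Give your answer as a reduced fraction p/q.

Collapse the nested fraction from the inside out:
Start with 2.
6 + 1/(2/1) = 6 + 1/2 = 13/2
2 + 1/(13/2) = 2 + 2/13 = 28/13
1 + 1/(28/13) = 1 + 13/28 = 41/28
-4 + 1/(41/28) = -4 + 28/41 = -136/41

-136/41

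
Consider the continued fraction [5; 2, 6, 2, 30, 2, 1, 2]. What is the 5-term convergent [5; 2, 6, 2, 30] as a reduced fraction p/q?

4661/853

a_0 = 5: 5/1
a_1 = 2: 11/2
a_2 = 6: 71/13
a_3 = 2: 153/28
a_4 = 30: 4661/853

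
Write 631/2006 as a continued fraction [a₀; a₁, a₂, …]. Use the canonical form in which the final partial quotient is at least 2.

⌊631/2006⌋ = 0, remainder 631
⌊2006/631⌋ = 3, remainder 113
⌊631/113⌋ = 5, remainder 66
⌊113/66⌋ = 1, remainder 47
⌊66/47⌋ = 1, remainder 19
⌊47/19⌋ = 2, remainder 9
⌊19/9⌋ = 2, remainder 1
⌊9/1⌋ = 9, remainder 0

[0; 3, 5, 1, 1, 2, 2, 9]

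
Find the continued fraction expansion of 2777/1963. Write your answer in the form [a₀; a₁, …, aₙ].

2777 = 1·1963 + 814, so a_0 = 1
1963 = 2·814 + 335, so a_1 = 2
814 = 2·335 + 144, so a_2 = 2
335 = 2·144 + 47, so a_3 = 2
144 = 3·47 + 3, so a_4 = 3
47 = 15·3 + 2, so a_5 = 15
3 = 1·2 + 1, so a_6 = 1
2 = 2·1 + 0, so a_7 = 2

[1; 2, 2, 2, 3, 15, 1, 2]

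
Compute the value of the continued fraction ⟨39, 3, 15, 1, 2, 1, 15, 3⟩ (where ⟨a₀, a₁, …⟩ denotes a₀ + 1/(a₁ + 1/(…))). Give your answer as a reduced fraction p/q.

a_0 = 39: 39/1
a_1 = 3: 118/3
a_2 = 15: 1809/46
a_3 = 1: 1927/49
a_4 = 2: 5663/144
a_5 = 1: 7590/193
a_6 = 15: 119513/3039
a_7 = 3: 366129/9310

366129/9310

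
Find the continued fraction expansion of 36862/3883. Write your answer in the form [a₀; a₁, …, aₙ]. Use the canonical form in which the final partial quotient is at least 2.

36862 ÷ 3883 → quotient 9, remainder 1915
3883 ÷ 1915 → quotient 2, remainder 53
1915 ÷ 53 → quotient 36, remainder 7
53 ÷ 7 → quotient 7, remainder 4
7 ÷ 4 → quotient 1, remainder 3
4 ÷ 3 → quotient 1, remainder 1
3 ÷ 1 → quotient 3, remainder 0

[9; 2, 36, 7, 1, 1, 3]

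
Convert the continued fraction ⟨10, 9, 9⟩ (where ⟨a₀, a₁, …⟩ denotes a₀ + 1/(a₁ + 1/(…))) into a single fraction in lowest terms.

Build up convergents one term at a time:
a_0 = 10: 10/1
a_1 = 9: 91/9
a_2 = 9: 829/82

829/82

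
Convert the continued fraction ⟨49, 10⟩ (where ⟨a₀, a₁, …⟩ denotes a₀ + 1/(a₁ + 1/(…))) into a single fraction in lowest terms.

Compute successive convergents:
a_0 = 49: 49/1
a_1 = 10: 491/10

491/10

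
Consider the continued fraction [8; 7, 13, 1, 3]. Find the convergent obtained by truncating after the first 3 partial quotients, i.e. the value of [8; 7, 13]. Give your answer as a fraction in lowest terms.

Use the convergent recurrence hₖ = aₖ·hₖ₋₁ + hₖ₋₂ (and likewise for the denominators kₖ):
a_0 = 8: 8/1
a_1 = 7: 57/7
a_2 = 13: 749/92

749/92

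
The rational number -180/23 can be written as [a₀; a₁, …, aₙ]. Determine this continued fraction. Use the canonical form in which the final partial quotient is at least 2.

[-8; 5, 1, 3]

-180 = -8·23 + 4, so a_0 = -8
23 = 5·4 + 3, so a_1 = 5
4 = 1·3 + 1, so a_2 = 1
3 = 3·1 + 0, so a_3 = 3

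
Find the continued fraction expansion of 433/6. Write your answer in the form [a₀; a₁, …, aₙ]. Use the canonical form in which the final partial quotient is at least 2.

[72; 6]

433 = 72·6 + 1, so a_0 = 72
6 = 6·1 + 0, so a_1 = 6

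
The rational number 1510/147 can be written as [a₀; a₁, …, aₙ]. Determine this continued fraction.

[10; 3, 1, 2, 13]

Repeatedly divide and take the remainder:
⌊1510/147⌋ = 10, remainder 40
⌊147/40⌋ = 3, remainder 27
⌊40/27⌋ = 1, remainder 13
⌊27/13⌋ = 2, remainder 1
⌊13/1⌋ = 13, remainder 0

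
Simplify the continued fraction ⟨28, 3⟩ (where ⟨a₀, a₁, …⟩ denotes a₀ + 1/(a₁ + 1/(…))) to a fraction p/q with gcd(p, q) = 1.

Starting at the tail and folding back:
Start with 3.
28 + 1/(3/1) = 28 + 1/3 = 85/3

85/3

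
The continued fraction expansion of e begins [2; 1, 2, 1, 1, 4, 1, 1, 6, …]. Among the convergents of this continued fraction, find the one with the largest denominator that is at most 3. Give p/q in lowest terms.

8/3

a_0 = 2: 2/1  (≤ bound)
a_1 = 1: 3/1  (≤ bound)
a_2 = 2: 8/3  (≤ bound)
a_3 = 1: 11/4  (> 3, stop)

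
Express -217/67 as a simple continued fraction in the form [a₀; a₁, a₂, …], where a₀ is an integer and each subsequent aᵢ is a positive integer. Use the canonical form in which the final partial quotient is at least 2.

[-4; 1, 3, 5, 3]

-217 = -4·67 + 51, so a_0 = -4
67 = 1·51 + 16, so a_1 = 1
51 = 3·16 + 3, so a_2 = 3
16 = 5·3 + 1, so a_3 = 5
3 = 3·1 + 0, so a_4 = 3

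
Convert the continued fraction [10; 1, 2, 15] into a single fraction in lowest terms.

a_0 = 10: 10/1
a_1 = 1: 11/1
a_2 = 2: 32/3
a_3 = 15: 491/46

491/46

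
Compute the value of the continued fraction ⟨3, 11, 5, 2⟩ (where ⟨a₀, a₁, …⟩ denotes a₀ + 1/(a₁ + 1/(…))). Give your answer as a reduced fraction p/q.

Start with 2.
5 + 1/(2/1) = 5 + 1/2 = 11/2
11 + 1/(11/2) = 11 + 2/11 = 123/11
3 + 1/(123/11) = 3 + 11/123 = 380/123

380/123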